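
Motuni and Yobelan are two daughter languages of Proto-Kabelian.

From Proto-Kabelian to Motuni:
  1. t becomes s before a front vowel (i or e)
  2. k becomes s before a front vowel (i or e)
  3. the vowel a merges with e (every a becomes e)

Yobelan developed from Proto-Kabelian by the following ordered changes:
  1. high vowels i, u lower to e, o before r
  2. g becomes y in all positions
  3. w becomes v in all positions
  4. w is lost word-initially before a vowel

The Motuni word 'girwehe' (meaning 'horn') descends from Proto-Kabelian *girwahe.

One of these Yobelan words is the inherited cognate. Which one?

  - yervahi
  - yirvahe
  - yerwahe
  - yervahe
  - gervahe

Yobelan: start from *girwahe.
  rule 1 (pre-rhotic lowering): girwahe → gerwahe
  rule 2 (unconditioned shift): gerwahe → yerwahe
  rule 3 (unconditioned shift): yerwahe → yervahe
  rule 4: no change — yervahe
  ⇒ Yobelan yervahe
Among the options, 'yervahe' alone shows every Yobelan change applied in order.

yervahe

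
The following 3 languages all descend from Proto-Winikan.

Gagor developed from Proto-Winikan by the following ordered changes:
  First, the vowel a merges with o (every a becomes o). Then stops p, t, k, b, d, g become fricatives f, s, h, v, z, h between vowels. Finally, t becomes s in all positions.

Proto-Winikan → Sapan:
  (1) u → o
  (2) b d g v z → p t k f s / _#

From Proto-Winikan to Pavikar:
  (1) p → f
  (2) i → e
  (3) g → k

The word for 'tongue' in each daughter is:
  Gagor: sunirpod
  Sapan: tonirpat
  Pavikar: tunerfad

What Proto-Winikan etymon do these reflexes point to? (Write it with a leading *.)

Position 4: Gagor has i, Sapan has i, Pavikar has e. Gagor preserves i here (none of its changes turn any other segment into i), so the proto-segment is *i.
Position 2: Gagor has u, Sapan has o, Pavikar has u. Gagor preserves u here (none of its changes turn any other segment into u), so the proto-segment is *u.
Verify the candidate proto-form against each daughter:
Gagor: *tunirpad
  tunirpad → tunirpod   [vowel merger]
  tunirpod (rule 2 does not apply)
  tunirpod → sunirpod   [unconditioned shift]
  giving Gagor sunirpod.
Sapan: start from *tunirpad.
  rule 1 (vowel merger): tunirpad → tonirpad
  rule 2 (final devoicing): tonirpad → tonirpat
  ⇒ Sapan tonirpat
Pavikar: *tunirpad > tunirfad > tunerfad  (by unconditioned shift, vowel merger)
Only *tunirpad yields all of Gagor sunirpod, Sapan tonirpat, Pavikar tunerfad.

*tunirpad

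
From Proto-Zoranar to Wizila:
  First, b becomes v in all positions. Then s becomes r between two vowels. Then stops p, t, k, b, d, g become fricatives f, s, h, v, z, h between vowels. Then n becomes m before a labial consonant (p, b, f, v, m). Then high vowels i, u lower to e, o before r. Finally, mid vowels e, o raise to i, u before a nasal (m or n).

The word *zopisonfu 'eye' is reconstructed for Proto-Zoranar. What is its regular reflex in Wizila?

Wizila: *zopisonfu > zopironfu > zofironfu > zofiromfu > zoferomfu > zoferumfu  (by rhotacism, intervocalic lenition, nasal place assimilation, pre-rhotic lowering, pre-nasal raising)

zoferumfu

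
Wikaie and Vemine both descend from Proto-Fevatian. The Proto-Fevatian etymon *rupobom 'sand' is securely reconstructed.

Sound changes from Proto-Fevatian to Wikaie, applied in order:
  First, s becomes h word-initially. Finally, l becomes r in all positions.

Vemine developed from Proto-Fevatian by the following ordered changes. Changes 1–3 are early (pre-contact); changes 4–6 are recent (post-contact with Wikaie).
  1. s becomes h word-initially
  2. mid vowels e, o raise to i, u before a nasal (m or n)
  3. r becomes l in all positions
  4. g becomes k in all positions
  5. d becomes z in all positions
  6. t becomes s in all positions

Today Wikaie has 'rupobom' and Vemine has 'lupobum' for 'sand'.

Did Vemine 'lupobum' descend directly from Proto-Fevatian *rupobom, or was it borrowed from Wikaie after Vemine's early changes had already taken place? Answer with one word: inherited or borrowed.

inherited

If inherited, *rupobom would pass through all of Vemine's changes:
Vemine: start from *rupobom.
  rule 1: no change — rupobom
  rule 2 (pre-nasal raising): rupobom → rupobum
  rule 3 (unconditioned shift): rupobum → lupobum
  rule 4: no change — lupobum
  rule 5: no change — lupobum
  rule 6: no change — lupobum
  ⇒ Vemine lupobum
If borrowed from Wikaie 'rupobom' after the early changes, it would undergo only the recent ones:
  rule 4 (unconditioned shift): no change (rupobom)
  rule 5 (unconditioned shift): no change (rupobom)
  rule 6 (unconditioned shift): no change (rupobom)
  ⇒ as a loan: rupobom
Vemine 'lupobum' matches the inherited outcome exactly, so it is an inherited cognate, not a loan.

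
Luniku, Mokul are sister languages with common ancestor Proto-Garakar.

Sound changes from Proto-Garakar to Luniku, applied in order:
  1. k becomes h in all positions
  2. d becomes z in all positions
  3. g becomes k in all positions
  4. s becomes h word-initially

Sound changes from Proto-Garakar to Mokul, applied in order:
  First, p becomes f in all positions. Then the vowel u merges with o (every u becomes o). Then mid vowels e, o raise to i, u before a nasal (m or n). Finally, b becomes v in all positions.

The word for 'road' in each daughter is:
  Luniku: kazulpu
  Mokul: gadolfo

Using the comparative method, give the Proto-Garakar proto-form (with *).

Position 7: Luniku has u, Mokul has o. Luniku preserves u here (none of its changes turn any other segment into u), so the proto-segment is *u.
Position 1: Luniku has k, Mokul has g. Mokul preserves g here (none of its changes turn any other segment into g), so the proto-segment is *g.
Position 6: Luniku has p, Mokul has f. Luniku preserves p here (none of its changes turn any other segment into p), so the proto-segment is *p.
This points to *gadulpu. Verify forward in each daughter:
Luniku: start from *gadulpu.
  rule 1: no change — gadulpu
  rule 2 (unconditioned shift): gadulpu → gazulpu
  rule 3 (unconditioned shift): gazulpu → kazulpu
  rule 4: no change — kazulpu
  ⇒ Luniku kazulpu
Mokul: *gadulpu
  gadulpu → gadulfu   [unconditioned shift]
  gadulfu → gadolfo   [vowel merger]
  gadolfo (rule 3 does not apply)
  gadolfo (rule 4 does not apply)
  giving Mokul gadolfo.
*gadulpu is the unique common source.

*gadulpu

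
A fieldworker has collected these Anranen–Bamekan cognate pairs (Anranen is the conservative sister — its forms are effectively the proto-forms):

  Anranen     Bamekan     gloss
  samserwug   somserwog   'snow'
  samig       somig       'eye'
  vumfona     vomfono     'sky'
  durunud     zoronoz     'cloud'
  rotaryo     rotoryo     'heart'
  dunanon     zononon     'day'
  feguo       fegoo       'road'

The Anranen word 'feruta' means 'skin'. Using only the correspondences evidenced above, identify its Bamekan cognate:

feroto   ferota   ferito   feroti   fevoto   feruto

samserwug ~ somserwog, durunud ~ zoronoz — Anranen u corresponds to Bamekan o after a consonant, before a consonant other than r, m, n, p, b, f, v.
vumfona ~ vomfono — Anranen a corresponds to Bamekan o word-finally.
Applying these to Anranen 'feruta':
  feruta → ferota   (u→o after a consonant, before a consonant other than r, m, n, p, b, f, v)
  ferota → feroto   (a→o word-finally)
So the Bamekan cognate is 'feroto'.

feroto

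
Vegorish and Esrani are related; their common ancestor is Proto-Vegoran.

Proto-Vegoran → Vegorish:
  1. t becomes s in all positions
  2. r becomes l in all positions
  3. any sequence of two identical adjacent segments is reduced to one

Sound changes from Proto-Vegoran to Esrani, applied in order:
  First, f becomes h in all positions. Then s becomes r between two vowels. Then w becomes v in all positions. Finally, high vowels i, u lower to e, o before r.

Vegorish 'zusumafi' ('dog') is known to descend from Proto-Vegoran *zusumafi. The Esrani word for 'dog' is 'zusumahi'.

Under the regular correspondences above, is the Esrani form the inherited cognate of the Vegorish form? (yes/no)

no

Derive the expected Esrani reflex of *zusumafi:
Esrani: *zusumafi > zusumahi > zurumahi > zorumahi  (by unconditioned shift, rhotacism, pre-rhotic lowering)
The regular Esrani reflex would be 'zorumahi', but the attested form is 'zusumahi'. The correspondence is irregular, so they are not cognates (the Esrani form has a different source).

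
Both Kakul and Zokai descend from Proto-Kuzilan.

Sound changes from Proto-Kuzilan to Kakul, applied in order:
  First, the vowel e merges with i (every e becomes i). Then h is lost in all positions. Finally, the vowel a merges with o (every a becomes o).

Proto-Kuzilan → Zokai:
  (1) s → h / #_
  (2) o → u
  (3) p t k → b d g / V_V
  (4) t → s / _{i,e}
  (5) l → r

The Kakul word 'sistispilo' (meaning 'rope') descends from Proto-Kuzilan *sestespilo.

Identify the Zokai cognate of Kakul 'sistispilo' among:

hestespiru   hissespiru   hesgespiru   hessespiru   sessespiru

hessespiru

Zokai: *sestespilo > hestespilo > hestespilu > hessespilu > hessespiru  (by debuccalisation, vowel merger, palatalisation, unconditioned shift)
Among the options, 'hessespiru' alone shows every Zokai change applied in order.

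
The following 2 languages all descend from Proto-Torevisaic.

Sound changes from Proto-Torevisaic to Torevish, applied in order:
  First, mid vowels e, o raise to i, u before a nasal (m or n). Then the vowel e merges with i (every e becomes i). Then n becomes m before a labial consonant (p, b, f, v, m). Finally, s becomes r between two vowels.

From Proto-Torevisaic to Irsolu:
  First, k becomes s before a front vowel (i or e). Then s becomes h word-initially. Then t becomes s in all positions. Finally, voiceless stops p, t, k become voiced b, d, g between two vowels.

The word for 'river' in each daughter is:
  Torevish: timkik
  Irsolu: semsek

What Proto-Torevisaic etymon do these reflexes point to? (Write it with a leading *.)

*temkek

Position 2: Torevish has i, Irsolu has e. Irsolu preserves e here (none of its changes turn any other segment into e), so the proto-segment is *e.
Position 4: Torevish has k, Irsolu has s. Torevish preserves k here (none of its changes turn any other segment into k), so the proto-segment is *k.
Verify the candidate proto-form against each daughter:
Torevish: *temkek
  temkek → timkek   [pre-nasal raising]
  timkek → timkik   [vowel merger]
  timkik (rule 3 does not apply)
  timkik (rule 4 does not apply)
  giving Torevish timkik.
Irsolu: start from *temkek.
  rule 1 (palatalisation): temkek → temsek
  rule 2: no change — temsek
  rule 3 (unconditioned shift): temsek → semsek
  rule 4: no change — semsek
  ⇒ Irsolu semsek
No other proto-form is consistent with every reflex, so the reconstruction is *temkek.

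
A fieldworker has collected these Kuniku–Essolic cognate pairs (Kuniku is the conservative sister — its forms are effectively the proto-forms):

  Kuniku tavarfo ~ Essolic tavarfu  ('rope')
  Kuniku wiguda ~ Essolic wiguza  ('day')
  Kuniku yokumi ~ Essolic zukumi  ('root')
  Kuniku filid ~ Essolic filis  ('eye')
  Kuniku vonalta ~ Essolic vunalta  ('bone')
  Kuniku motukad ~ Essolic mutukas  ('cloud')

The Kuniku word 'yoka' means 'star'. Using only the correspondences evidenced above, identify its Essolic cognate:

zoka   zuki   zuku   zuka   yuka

zuka

yokumi ~ zukumi — Kuniku y corresponds to Essolic z word-initially before a back vowel.
yokumi ~ zukumi, motukad ~ mutukas — Kuniku o corresponds to Essolic u after a consonant, before a consonant other than r, m, n, p, b, f, v.
Applying these to Kuniku 'yoka':
  yoka → zoka   (y→z word-initially before a back vowel)
  zoka → zuka   (o→u after a consonant, before a consonant other than r, m, n, p, b, f, v)
So the Essolic cognate is 'zuka'.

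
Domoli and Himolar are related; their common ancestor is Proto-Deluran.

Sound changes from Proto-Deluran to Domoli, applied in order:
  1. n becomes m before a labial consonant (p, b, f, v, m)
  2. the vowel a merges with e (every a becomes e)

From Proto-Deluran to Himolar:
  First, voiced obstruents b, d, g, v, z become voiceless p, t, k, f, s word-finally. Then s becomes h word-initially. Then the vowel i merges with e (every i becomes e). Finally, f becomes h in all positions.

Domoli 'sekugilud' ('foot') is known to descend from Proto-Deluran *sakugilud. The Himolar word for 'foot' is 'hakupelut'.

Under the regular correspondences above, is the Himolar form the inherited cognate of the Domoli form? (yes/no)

no

Derive the expected Himolar reflex of *sakugilud:
Himolar: *sakugilud
  sakugilud → sakugilut   [final devoicing]
  sakugilut → hakugilut   [debuccalisation]
  hakugilut → hakugelut   [vowel merger]
  hakugelut (rule 4 does not apply)
  giving Himolar hakugelut.
The regular Himolar reflex would be 'hakugelut', but the attested form is 'hakupelut'. The correspondence is irregular, so they are not cognates (the Himolar form has a different source).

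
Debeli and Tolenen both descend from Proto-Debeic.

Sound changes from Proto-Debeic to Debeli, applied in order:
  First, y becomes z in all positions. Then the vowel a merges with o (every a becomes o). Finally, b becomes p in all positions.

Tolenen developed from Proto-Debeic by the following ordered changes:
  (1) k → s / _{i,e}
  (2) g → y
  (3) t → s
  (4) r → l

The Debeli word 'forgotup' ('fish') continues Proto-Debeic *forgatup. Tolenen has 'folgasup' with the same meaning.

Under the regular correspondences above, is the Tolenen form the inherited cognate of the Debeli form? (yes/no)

Derive the expected Tolenen reflex of *forgatup:
Tolenen: *forgatup
  forgatup (rule 1 does not apply)
  forgatup → foryatup   [unconditioned shift]
  foryatup → foryasup   [unconditioned shift]
  foryasup → folyasup   [unconditioned shift]
  giving Tolenen folyasup.
The regular Tolenen reflex would be 'folyasup', but the attested form is 'folgasup'. The correspondence is irregular, so they are not cognates (the Tolenen form has a different source).

no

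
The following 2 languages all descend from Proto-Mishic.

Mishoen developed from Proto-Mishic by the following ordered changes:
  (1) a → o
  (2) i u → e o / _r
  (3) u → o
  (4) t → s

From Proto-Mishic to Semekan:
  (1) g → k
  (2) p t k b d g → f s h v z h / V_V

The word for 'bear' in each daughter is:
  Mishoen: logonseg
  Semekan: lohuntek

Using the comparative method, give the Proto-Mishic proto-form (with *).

*logunteg

Position 8: Mishoen has g, Semekan has k. Mishoen preserves g here (none of its changes turn any other segment into g), so the proto-segment is *g.
Position 6: Mishoen has s, Semekan has t. Semekan preserves t here (none of its changes turn any other segment into t), so the proto-segment is *t.
Position 4: Mishoen has o, Semekan has u. Semekan preserves u here (none of its changes turn any other segment into u), so the proto-segment is *u.
Continuing position by position gives *logunteg; check it forward:
Mishoen: *logunteg > logonteg > logonseg  (by vowel merger, unconditioned shift)
Semekan: start from *logunteg.
  rule 1 (unconditioned shift): logunteg → lokuntek
  rule 2 (intervocalic lenition): lokuntek → lohuntek
  ⇒ Semekan lohuntek
*logunteg is the unique common source.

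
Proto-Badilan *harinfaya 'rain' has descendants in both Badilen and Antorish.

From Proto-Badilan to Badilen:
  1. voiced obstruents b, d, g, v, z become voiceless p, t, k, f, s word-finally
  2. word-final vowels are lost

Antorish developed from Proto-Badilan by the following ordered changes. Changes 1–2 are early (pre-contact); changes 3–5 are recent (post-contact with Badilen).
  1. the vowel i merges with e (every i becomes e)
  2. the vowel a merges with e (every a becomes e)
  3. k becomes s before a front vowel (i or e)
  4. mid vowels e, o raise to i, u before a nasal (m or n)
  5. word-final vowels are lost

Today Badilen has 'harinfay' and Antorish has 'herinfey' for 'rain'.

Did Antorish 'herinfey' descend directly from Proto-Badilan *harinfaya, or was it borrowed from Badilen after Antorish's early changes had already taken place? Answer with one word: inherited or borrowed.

If inherited, *harinfaya would pass through all of Antorish's changes:
Antorish: start from *harinfaya.
  rule 1 (vowel merger): harinfaya → harenfaya
  rule 2 (vowel merger): harenfaya → herenfeye
  rule 3: no change — herenfeye
  rule 4 (pre-nasal raising): herenfeye → herinfeye
  rule 5 (apocope): herinfeye → herinfey
  ⇒ Antorish herinfey
If borrowed from Badilen 'harinfay' after the early changes, it would undergo only the recent ones:
  rule 3 (palatalisation): no change (harinfay)
  rule 4 (pre-nasal raising): no change (harinfay)
  rule 5 (apocope): no change (harinfay)
  ⇒ as a loan: harinfay
Antorish 'herinfey' matches the inherited outcome exactly, so it is an inherited cognate, not a loan.

inherited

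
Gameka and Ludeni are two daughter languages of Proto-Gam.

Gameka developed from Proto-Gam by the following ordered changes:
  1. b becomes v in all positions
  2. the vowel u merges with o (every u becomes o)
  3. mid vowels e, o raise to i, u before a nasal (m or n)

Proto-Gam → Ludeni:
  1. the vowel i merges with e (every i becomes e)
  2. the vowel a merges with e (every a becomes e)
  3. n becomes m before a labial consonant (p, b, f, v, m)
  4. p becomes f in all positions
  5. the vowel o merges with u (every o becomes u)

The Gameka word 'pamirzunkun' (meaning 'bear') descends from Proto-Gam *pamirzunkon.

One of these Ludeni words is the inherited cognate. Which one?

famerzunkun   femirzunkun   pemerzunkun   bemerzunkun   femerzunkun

femerzunkun

Ludeni: *pamirzunkon
  pamirzunkon → pamerzunkon   [vowel merger]
  pamerzunkon → pemerzunkon   [vowel merger]
  pemerzunkon (rule 3 does not apply)
  pemerzunkon → femerzunkon   [unconditioned shift]
  femerzunkon → femerzunkun   [vowel merger]
  giving Ludeni femerzunkun.
Among the options, 'femerzunkun' alone shows every Ludeni change applied in order.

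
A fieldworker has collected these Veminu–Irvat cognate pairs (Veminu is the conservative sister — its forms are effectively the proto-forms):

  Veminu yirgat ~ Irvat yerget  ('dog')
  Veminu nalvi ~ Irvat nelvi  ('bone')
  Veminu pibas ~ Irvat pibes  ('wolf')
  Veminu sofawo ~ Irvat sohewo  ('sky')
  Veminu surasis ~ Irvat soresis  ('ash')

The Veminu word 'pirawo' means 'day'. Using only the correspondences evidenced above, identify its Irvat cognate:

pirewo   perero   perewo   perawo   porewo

perewo

yirgat ~ yerget — Veminu i corresponds to Irvat e after a consonant, before r.
yirgat ~ yerget, nalvi ~ nelvi — Veminu a corresponds to Irvat e after a consonant, before a consonant other than r, m, n, p, b, f, v.
Applying these to Veminu 'pirawo':
  pirawo → perawo   (i→e after a consonant, before r)
  perawo → perewo   (a→e after a consonant, before a consonant other than r, m, n, p, b, f, v)
So the Irvat cognate is 'perewo'.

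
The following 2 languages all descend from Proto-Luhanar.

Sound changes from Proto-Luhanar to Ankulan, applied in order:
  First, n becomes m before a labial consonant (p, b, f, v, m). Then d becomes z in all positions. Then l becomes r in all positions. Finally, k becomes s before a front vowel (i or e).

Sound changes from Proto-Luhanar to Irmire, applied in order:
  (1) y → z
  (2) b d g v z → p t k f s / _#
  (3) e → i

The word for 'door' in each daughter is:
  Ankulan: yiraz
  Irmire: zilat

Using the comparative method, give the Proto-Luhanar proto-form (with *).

*yilad

Position 1: Ankulan has y, Irmire has z. Ankulan preserves y here (none of its changes turn any other segment into y), so the proto-segment is *y.
Position 3: Ankulan has r, Irmire has l. Irmire preserves l here (none of its changes turn any other segment into l), so the proto-segment is *l.
Verify the candidate proto-form against each daughter:
Ankulan: *yilad
  yilad (rule 1 does not apply)
  yilad → yilaz   [unconditioned shift]
  yilaz → yiraz   [unconditioned shift]
  yiraz (rule 4 does not apply)
  giving Ankulan yiraz.
Irmire: *yilad
  yilad → zilad   [unconditioned shift]
  zilad → zilat   [final devoicing]
  zilat (rule 3 does not apply)
  giving Irmire zilat.
Only *yilad yields all of Ankulan yiraz, Irmire zilat.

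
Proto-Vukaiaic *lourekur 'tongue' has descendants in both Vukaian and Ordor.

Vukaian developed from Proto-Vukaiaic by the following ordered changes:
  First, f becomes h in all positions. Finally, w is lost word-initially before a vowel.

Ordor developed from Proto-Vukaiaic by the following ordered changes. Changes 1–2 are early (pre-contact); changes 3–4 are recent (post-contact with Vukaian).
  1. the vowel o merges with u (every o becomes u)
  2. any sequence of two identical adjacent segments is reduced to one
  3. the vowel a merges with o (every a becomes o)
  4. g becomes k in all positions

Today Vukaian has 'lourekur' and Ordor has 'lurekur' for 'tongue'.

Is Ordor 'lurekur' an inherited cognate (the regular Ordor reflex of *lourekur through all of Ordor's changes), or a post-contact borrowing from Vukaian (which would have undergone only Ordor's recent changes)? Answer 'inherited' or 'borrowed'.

If inherited, *lourekur would pass through all of Ordor's changes:
Ordor: start from *lourekur.
  rule 1 (vowel merger): lourekur → luurekur
  rule 2 (degemination): luurekur → lurekur
  rule 3: no change — lurekur
  rule 4: no change — lurekur
  ⇒ Ordor lurekur
If borrowed from Vukaian 'lourekur' after the early changes, it would undergo only the recent ones:
  rule 3 (vowel merger): no change (lourekur)
  rule 4 (unconditioned shift): no change (lourekur)
  ⇒ as a loan: lourekur
Ordor 'lurekur' matches the inherited outcome exactly, so it is an inherited cognate, not a loan.

inherited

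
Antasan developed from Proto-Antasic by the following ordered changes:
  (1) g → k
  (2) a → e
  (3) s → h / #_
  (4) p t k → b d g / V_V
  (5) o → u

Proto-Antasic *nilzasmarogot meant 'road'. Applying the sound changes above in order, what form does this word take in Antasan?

Antasan: *nilzasmarogot
  nilzasmarogot → nilzasmarokot   [unconditioned shift]
  nilzasmarokot → nilzesmerokot   [vowel merger]
  nilzesmerokot (rule 3 does not apply)
  nilzesmerokot → nilzesmerogot   [intervocalic voicing]
  nilzesmerogot → nilzesmerugut   [vowel merger]
  giving Antasan nilzesmerugut.

nilzesmerugut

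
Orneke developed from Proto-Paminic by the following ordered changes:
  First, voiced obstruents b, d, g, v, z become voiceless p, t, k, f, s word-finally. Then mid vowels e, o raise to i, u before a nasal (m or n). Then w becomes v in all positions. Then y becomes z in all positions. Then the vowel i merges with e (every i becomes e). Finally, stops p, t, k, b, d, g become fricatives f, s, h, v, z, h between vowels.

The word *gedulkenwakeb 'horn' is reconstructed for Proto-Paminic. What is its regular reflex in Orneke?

gezulkenvahep

Orneke: start from *gedulkenwakeb.
  rule 1 (final devoicing): gedulkenwakeb → gedulkenwakep
  rule 2 (pre-nasal raising): gedulkenwakep → gedulkinwakep
  rule 3 (unconditioned shift): gedulkinwakep → gedulkinvakep
  rule 4: no change — gedulkinvakep
  rule 5 (vowel merger): gedulkinvakep → gedulkenvakep
  rule 6 (intervocalic lenition): gedulkenvakep → gezulkenvahep
  ⇒ Orneke gezulkenvahep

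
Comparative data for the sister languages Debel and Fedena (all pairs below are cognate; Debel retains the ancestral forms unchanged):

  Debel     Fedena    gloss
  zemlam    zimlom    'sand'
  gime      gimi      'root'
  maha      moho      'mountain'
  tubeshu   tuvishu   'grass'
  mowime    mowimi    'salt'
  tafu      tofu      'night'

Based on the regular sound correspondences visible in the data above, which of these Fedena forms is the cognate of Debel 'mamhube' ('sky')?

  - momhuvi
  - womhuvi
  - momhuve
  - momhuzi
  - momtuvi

momhuvi

zemlam ~ zimlom — Debel a corresponds to Fedena o after a consonant, before a nasal.
tubeshu ~ tuvishu — Debel b corresponds to Fedena v between vowels (before a front vowel).
gime ~ gimi, mowime ~ mowimi — Debel e corresponds to Fedena i word-finally.
Applying these to Debel 'mamhube':
  mamhube → momhube   (a→o after a consonant, before a nasal)
  momhube → momhuve   (b→v between vowels (before a front vowel))
  momhuve → momhuvi   (e→i word-finally)
So the Fedena cognate is 'momhuvi'.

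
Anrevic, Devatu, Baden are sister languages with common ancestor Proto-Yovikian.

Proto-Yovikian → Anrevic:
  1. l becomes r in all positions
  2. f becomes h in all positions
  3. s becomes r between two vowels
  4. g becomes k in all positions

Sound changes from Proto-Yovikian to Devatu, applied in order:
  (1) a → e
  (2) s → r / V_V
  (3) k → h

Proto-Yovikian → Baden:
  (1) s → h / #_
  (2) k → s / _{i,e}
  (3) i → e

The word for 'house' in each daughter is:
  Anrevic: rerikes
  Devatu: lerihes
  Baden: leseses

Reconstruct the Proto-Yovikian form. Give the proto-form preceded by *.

*lesikes

Position 1: Anrevic has r, Devatu has l, Baden has l. Devatu preserves l here (none of its changes turn any other segment into l), so the proto-segment is *l.
Position 4: Anrevic has i, Devatu has i, Baden has e. Anrevic preserves i here (none of its changes turn any other segment into i), so the proto-segment is *i.
Position 3: Anrevic has r, Devatu has r, Baden has s. Taking the neighbouring segments as reconstructed: Anrevic r could go back to *s or *l or *r; Devatu r could go back to *s or *r; Baden s could go back to *k or *s — the one source consistent with every daughter is *s.
Continuing position by position gives *lesikes; check it forward:
Anrevic: start from *lesikes.
  rule 1 (unconditioned shift): lesikes → resikes
  rule 2: no change — resikes
  rule 3 (rhotacism): resikes → rerikes
  rule 4: no change — rerikes
  ⇒ Anrevic rerikes
Devatu: start from *lesikes.
  rule 1: no change — lesikes
  rule 2 (rhotacism): lesikes → lerikes
  rule 3 (unconditioned shift): lerikes → lerihes
  ⇒ Devatu lerihes
Baden: start from *lesikes.
  rule 1: no change — lesikes
  rule 2 (palatalisation): lesikes → lesises
  rule 3 (vowel merger): lesises → leseses
  ⇒ Baden leseses
No other proto-form is consistent with every reflex, so the reconstruction is *lesikes.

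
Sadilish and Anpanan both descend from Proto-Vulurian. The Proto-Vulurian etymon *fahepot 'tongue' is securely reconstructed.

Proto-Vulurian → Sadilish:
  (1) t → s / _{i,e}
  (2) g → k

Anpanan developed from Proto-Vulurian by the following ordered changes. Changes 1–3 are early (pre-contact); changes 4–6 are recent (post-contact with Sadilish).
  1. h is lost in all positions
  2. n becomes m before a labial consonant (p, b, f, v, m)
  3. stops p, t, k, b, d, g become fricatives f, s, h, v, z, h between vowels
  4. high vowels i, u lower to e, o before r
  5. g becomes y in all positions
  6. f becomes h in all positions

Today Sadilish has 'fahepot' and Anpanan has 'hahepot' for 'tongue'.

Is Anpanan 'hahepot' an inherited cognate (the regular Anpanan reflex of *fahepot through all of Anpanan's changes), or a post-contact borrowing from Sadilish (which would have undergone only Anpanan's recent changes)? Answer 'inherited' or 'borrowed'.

borrowed

If inherited, *fahepot would pass through all of Anpanan's changes:
Anpanan: *fahepot > faepot > faefot > haehot  (by h-loss, intervocalic lenition, unconditioned shift)
If borrowed from Sadilish 'fahepot' after the early changes, it would undergo only the recent ones:
  rule 4 (pre-rhotic lowering): no change (fahepot)
  rule 5 (unconditioned shift): no change (fahepot)
  rule 6 (unconditioned shift): fahepot → hahepot
  ⇒ as a loan: hahepot
Anpanan 'hahepot' matches the loan outcome 'hahepot', not the inherited 'haehot' — it skipped the early Anpanan changes, so it was borrowed from Sadilish.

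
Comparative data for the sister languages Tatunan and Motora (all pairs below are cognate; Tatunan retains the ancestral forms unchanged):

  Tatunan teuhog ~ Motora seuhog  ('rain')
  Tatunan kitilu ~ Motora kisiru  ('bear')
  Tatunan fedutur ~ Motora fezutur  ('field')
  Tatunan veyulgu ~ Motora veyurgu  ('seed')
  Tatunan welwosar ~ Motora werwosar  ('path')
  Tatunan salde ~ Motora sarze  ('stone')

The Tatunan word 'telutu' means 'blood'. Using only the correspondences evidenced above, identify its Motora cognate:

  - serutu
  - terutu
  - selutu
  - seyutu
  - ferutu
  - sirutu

teuhog ~ seuhog — Tatunan t corresponds to Motora s word-initially before a front vowel.
kitilu ~ kisiru — Tatunan l corresponds to Motora r between vowels (before a back vowel).
Applying these to Tatunan 'telutu':
  telutu → selutu   (t→s word-initially before a front vowel)
  selutu → serutu   (l→r between vowels (before a back vowel))
So the Motora cognate is 'serutu'.

serutu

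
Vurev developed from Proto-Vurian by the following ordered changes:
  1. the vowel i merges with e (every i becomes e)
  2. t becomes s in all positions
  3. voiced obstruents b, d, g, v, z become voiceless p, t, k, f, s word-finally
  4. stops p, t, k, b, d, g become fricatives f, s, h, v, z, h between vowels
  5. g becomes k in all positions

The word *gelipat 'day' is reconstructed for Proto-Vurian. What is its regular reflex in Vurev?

Vurev: *gelipat
  gelipat → gelepat   [vowel merger]
  gelepat → gelepas   [unconditioned shift]
  gelepas (rule 3 does not apply)
  gelepas → gelefas   [intervocalic lenition]
  gelefas → kelefas   [unconditioned shift]
  giving Vurev kelefas.

kelefas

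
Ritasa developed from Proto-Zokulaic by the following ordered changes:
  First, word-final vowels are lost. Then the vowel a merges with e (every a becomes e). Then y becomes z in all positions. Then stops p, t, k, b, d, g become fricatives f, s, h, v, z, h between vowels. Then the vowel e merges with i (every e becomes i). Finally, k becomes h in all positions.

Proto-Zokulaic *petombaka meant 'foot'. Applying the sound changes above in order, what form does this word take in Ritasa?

pisombih

Ritasa: *petombaka
  petombaka → petombak   [apocope]
  petombak → petombek   [vowel merger]
  petombek (rule 3 does not apply)
  petombek → pesombek   [intervocalic lenition]
  pesombek → pisombik   [vowel merger]
  pisombik → pisombih   [unconditioned shift]
  giving Ritasa pisombih.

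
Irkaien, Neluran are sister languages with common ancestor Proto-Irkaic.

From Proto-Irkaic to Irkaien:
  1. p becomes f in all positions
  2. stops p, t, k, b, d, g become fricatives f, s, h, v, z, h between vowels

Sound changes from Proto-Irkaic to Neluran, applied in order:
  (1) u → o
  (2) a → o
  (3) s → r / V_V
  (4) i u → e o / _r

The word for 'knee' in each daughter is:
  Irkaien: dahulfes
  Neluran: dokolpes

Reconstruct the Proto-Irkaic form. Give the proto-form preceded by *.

*dakulpes

Position 2: Irkaien has a, Neluran has o. Irkaien preserves a here (none of its changes turn any other segment into a), so the proto-segment is *a.
Position 3: Irkaien has h, Neluran has k. Neluran preserves k here (none of its changes turn any other segment into k), so the proto-segment is *k.
This points to *dakulpes. Verify forward in each daughter:
Irkaien: *dakulpes > dakulfes > dahulfes  (by unconditioned shift, intervocalic lenition)
Neluran: *dakulpes > dakolpes > dokolpes  (by vowel merger, vowel merger)
Only *dakulpes yields all of Irkaien dahulfes, Neluran dokolpes.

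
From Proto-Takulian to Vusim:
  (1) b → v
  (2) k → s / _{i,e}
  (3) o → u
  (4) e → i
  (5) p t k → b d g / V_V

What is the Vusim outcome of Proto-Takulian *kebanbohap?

sivanvuhap

Vusim: *kebanbohap > kevanvohap > sevanvohap > sevanvuhap > sivanvuhap  (by unconditioned shift, palatalisation, vowel merger, vowel merger)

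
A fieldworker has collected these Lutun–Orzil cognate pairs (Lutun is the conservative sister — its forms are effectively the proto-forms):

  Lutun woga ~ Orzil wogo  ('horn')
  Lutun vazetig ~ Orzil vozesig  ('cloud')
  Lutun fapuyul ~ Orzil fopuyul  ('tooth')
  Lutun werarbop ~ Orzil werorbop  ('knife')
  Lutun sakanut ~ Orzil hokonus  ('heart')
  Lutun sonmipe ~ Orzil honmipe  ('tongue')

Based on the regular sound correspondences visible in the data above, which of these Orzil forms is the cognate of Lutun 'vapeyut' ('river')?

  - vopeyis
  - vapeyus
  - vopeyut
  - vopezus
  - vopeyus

vopeyus

fapuyul ~ fopuyul — Lutun a corresponds to Orzil o after a consonant, before a labial obstruent.
sakanut ~ hokonus — Lutun t corresponds to Orzil s word-finally.
Applying these to Lutun 'vapeyut':
  vapeyut → vopeyut   (a→o after a consonant, before a labial obstruent)
  vopeyut → vopeyus   (t→s word-finally)
So the Orzil cognate is 'vopeyus'.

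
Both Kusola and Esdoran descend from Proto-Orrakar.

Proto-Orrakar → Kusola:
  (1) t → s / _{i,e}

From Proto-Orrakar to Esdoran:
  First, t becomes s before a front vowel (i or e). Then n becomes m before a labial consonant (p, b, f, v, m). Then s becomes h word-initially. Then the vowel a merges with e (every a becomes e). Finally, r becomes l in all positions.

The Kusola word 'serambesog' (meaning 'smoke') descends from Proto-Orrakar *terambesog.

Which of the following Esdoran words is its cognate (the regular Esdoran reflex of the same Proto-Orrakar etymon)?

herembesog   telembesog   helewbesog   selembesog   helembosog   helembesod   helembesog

Esdoran: start from *terambesog.
  rule 1 (palatalisation): terambesog → serambesog
  rule 2: no change — serambesog
  rule 3 (debuccalisation): serambesog → herambesog
  rule 4 (vowel merger): herambesog → herembesog
  rule 5 (unconditioned shift): herembesog → helembesog
  ⇒ Esdoran helembesog
Only 'helembesog' matches the regular Esdoran development of *terambesog.

helembesog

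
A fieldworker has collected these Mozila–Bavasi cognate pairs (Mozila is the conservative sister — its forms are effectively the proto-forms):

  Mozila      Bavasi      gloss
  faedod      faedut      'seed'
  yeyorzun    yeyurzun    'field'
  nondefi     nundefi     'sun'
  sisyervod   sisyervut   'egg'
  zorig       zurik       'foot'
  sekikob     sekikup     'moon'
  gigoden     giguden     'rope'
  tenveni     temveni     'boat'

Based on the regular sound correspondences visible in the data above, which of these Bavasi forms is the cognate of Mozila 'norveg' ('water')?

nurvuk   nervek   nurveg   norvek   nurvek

yeyorzun ~ yeyurzun, zorig ~ zurik — Mozila o corresponds to Bavasi u after a consonant, before r.
zorig ~ zurik — Mozila g corresponds to Bavasi k word-finally.
Applying these to Mozila 'norveg':
  norveg → nurveg   (o→u after a consonant, before r)
  nurveg → nurvek   (g→k word-finally)
So the Bavasi cognate is 'nurvek'.

nurvek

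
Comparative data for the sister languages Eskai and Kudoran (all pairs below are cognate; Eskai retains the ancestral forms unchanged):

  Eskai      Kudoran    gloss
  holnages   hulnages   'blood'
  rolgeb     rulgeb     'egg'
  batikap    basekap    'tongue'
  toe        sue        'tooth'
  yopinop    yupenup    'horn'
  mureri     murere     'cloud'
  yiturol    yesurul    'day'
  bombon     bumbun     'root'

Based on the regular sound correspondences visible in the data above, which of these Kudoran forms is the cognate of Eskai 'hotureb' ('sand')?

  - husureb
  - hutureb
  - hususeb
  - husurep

husureb

holnages ~ hulnages, rolgeb ~ rulgeb — Eskai o corresponds to Kudoran u after a consonant, before a consonant other than r, m, n, p, b, f, v.
yiturol ~ yesurul — Eskai t corresponds to Kudoran s between vowels (before a back vowel).
Applying these to Eskai 'hotureb':
  hotureb → hutureb   (o→u after a consonant, before a consonant other than r, m, n, p, b, f, v)
  hutureb → husureb   (t→s between vowels (before a back vowel))
So the Kudoran cognate is 'husureb'.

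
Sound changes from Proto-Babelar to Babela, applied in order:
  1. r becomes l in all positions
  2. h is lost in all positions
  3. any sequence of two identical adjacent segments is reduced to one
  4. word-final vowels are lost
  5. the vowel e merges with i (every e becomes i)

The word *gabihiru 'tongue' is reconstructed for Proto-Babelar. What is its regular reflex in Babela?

Babela: *gabihiru
  gabihiru → gabihilu   [unconditioned shift]
  gabihilu → gabiilu   [h-loss]
  gabiilu → gabilu   [degemination]
  gabilu → gabil   [apocope]
  gabil (rule 5 does not apply)
  giving Babela gabil.

gabil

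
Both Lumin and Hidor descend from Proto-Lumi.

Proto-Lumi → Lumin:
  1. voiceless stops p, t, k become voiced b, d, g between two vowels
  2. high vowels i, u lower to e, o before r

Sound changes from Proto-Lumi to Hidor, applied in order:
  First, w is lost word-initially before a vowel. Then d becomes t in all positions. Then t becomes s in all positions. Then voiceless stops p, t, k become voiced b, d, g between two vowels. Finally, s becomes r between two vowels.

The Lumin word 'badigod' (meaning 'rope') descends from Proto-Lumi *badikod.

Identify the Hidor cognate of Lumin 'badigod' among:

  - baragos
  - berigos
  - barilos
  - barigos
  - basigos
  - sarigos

Hidor: *badikod
  badikod (rule 1 does not apply)
  badikod → batikot   [unconditioned shift]
  batikot → basikos   [unconditioned shift]
  basikos → basigos   [intervocalic voicing]
  basigos → barigos   [rhotacism]
  giving Hidor barigos.
The other candidates each miss or misapply at least one Hidor change.

barigos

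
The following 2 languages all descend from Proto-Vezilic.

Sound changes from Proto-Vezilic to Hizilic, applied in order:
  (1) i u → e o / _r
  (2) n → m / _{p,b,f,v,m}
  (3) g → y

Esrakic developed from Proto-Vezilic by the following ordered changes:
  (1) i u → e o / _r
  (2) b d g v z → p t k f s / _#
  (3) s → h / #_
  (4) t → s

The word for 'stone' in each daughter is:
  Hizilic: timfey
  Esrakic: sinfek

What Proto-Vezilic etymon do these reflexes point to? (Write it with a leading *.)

*tinfeg

Position 1: Hizilic has t, Esrakic has s. Hizilic preserves t here (none of its changes turn any other segment into t), so the proto-segment is *t.
Position 3: Hizilic has m, Esrakic has n. Esrakic preserves n here (none of its changes turn any other segment into n), so the proto-segment is *n.
Position 6: Hizilic has y, Esrakic has k. Taking the neighbouring segments as reconstructed: Hizilic y could go back to *g or *y; Esrakic k could go back to *k or *g — the one source consistent with every daughter is *g.
This points to *tinfeg. Verify forward in each daughter:
Hizilic: start from *tinfeg.
  rule 1: no change — tinfeg
  rule 2 (nasal place assimilation): tinfeg → timfeg
  rule 3 (unconditioned shift): timfeg → timfey
  ⇒ Hizilic timfey
Esrakic: *tinfeg
  tinfeg (rule 1 does not apply)
  tinfeg → tinfek   [final devoicing]
  tinfek (rule 3 does not apply)
  tinfek → sinfek   [unconditioned shift]
  giving Esrakic sinfek.
*tinfeg is the unique common source.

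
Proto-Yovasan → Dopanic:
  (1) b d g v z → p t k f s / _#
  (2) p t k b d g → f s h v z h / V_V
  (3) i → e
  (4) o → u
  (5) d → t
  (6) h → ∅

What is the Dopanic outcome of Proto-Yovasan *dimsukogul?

temsuuul

Dopanic: *dimsukogul > dimsuhohul > demsuhohul > demsuhuhul > temsuhuhul > temsuuul  (by intervocalic lenition, vowel merger, vowel merger, unconditioned shift, h-loss)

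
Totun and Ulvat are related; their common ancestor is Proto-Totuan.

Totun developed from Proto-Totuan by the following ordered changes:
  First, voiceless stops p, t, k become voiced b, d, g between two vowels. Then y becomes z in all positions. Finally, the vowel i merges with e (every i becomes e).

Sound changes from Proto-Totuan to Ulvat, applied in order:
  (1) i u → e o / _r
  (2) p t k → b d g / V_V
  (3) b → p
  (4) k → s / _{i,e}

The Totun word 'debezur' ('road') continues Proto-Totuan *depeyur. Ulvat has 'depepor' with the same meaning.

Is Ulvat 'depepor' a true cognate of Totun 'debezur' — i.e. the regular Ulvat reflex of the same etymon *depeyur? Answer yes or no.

no

Derive the expected Ulvat reflex of *depeyur:
Ulvat: start from *depeyur.
  rule 1 (pre-rhotic lowering): depeyur → depeyor
  rule 2 (intervocalic voicing): depeyor → debeyor
  rule 3 (unconditioned shift): debeyor → depeyor
  rule 4: no change — depeyor
  ⇒ Ulvat depeyor
The regular Ulvat reflex would be 'depeyor', but the attested form is 'depepor'. The correspondence is irregular, so they are not cognates (the Ulvat form has a different source).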